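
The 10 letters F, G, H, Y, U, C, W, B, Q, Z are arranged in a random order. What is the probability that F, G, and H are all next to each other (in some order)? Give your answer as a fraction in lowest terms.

There are 10! = 3628800 arrangements.
Treat the three as one block: 8! placements × 3! orders within the block = 40320·6 = 241920.
Probability = 241920/3628800 = 1/15.

1/15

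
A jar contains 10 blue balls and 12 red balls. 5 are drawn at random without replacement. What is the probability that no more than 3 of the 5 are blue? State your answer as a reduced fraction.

17/19

Total selections: C(22,5) = 26334.
Count the complement (more than 3 blue): C(10,4)·C(12,1) + C(10,5)·C(12,0) = 2520 + 252 = 2772.
Probability = 1 − 2772/26334 = 23562/26334 = 17/19.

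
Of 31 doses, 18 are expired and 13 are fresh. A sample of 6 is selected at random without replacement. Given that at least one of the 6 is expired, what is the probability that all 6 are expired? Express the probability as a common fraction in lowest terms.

476/18835

Work in counts. Selections with at least one expired: C(31,6) − C(13,6) = 736281 − 1716 = 734565.
Of those, selections where all 6 are expired: C(18,6) = 18564.
Conditional probability = 18564/734565 = 476/18835.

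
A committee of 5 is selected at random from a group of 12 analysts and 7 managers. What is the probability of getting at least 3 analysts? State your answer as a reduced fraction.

There are C(19,5) = 11628 ways to choose the 5.
Favorable selections (at least 3 analysts): C(12,3)·C(7,2) + C(12,4)·C(7,1) + C(12,5)·C(7,0) = 4620 + 3465 + 792 = 8877.
Probability = 8877/11628 = 2959/3876.

2959/3876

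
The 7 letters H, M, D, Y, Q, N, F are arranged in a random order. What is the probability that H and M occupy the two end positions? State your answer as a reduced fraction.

There are 7! = 5040 arrangements.
Place H and M at the ends in 2 ways, arrange the remaining 5 in 5! = 120 ways: 2·120 = 240.
Probability = 240/5040 = 1/21.

1/21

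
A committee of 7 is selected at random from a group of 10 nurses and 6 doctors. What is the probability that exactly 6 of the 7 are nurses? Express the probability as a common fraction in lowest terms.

63/572

The sample space is all 7-subsets of the 16: C(16,7) = 11440.
Selections with exactly 6 nurses: choose 6 of the 10 nurses and 1 of the 6 doctors, C(10,6)·C(6,1) = 210·6 = 1260.
Probability = 1260/11440 = 63/572.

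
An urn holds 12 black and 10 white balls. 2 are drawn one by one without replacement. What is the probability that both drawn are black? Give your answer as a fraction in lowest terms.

2/7

Multiply the conditional probabilities at each draw: 12/22 · 11/21 = 132/462 = 2/7.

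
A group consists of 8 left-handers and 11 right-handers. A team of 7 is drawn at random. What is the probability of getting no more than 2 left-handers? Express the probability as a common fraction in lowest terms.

2827/8398

There are C(19,7) = 50388 ways to choose the 7.
Favorable selections (no more than 2 left-handers): C(8,0)·C(11,7) + C(8,1)·C(11,6) + C(8,2)·C(11,5) = 330 + 3696 + 12936 = 16962.
Probability = 16962/50388 = 2827/8398.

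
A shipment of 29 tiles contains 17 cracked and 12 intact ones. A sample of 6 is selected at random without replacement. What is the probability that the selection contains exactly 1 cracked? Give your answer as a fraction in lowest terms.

374/13195

Total number of selections: C(29,6) = 475020.
Selections with exactly 1 cracked: choose 1 of the 17 cracked and 5 of the 12 intact, C(17,1)·C(12,5) = 17·792 = 13464.
Probability = 13464/475020 = 374/13195.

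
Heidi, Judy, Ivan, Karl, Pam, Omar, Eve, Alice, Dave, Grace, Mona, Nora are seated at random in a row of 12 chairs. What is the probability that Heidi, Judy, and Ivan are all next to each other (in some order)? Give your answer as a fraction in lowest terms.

1/22

There are 12! = 479001600 arrangements.
Treat the three as one block: 10! placements × 3! orders within the block = 3628800·6 = 21772800.
Probability = 21772800/479001600 = 1/22.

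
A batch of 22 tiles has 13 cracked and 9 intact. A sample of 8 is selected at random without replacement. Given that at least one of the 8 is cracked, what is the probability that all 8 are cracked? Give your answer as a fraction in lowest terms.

Work in counts. Selections with at least one cracked: C(22,8) − C(9,8) = 319770 − 9 = 319761.
Of those, selections where all 8 are cracked: C(13,8) = 1287.
Conditional probability = 1287/319761 = 11/2733.

11/2733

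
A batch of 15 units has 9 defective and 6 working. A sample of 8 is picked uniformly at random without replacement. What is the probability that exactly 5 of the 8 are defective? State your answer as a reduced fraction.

There are C(15,8) = 6435 ways to choose 8 from 15.
Selections with exactly 5 defective: choose 5 of the 9 defective and 3 of the 6 working, C(9,5)·C(6,3) = 126·20 = 2520.
Probability = 2520/6435 = 56/143.

56/143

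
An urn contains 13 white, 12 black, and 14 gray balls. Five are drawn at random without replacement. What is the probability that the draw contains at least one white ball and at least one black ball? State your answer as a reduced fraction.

There are C(39,5) = 575757 possible draws.
By inclusion-exclusion on the complements, draws missing all white or all black: C(26,5) + C(27,5) − C(14,5) = 65780 + 80730 − 2002 = 144508.
So draws with at least one of each: 575757 − 144508 = 431249, probability 431249/575757 = 4739/6327.

4739/6327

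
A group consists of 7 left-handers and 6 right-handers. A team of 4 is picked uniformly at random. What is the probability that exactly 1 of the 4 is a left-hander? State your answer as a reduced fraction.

28/143

The sample space is all 4-subsets of the 13: C(13,4) = 715.
Selections with exactly 1 left-hander: choose 1 of the 7 left-handers and 3 of the 6 right-handers, C(7,1)·C(6,3) = 7·20 = 140.
Probability = 140/715 = 28/143.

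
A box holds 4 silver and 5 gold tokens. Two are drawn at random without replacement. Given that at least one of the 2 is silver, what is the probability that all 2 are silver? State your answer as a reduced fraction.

Work in counts. Selections with at least one silver: C(9,2) − C(5,2) = 36 − 10 = 26.
Of those, selections where all 2 are silver: C(4,2) = 6.
Conditional probability = 6/26 = 3/13.

3/13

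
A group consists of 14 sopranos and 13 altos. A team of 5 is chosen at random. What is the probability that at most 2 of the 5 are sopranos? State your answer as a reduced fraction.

319/690

Total selections: C(27,5) = 80730.
Favorable selections (at most 2 sopranos): C(14,0)·C(13,5) + C(14,1)·C(13,4) + C(14,2)·C(13,3) = 1287 + 10010 + 26026 = 37323.
Probability = 37323/80730 = 319/690.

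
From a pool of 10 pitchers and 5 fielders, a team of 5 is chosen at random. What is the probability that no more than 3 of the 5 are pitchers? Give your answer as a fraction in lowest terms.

81/143

There are C(15,5) = 3003 ways to choose the 5.
Count the complement (more than 3 pitchers): C(10,4)·C(5,1) + C(10,5)·C(5,0) = 1050 + 252 = 1302.
Probability = 1 − 1302/3003 = 1701/3003 = 81/143.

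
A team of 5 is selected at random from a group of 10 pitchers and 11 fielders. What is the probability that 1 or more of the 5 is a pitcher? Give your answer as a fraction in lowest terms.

Total selections: C(21,5) = 20349.
The complement is all 5 are fielders: C(11,5) = 462.
Probability = 1 − 462/20349 = 19887/20349 = 947/969.

947/969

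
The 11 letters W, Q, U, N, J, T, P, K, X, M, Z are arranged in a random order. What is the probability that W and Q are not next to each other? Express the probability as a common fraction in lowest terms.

9/11

There are 11! = 39916800 arrangements.
Arrangements with W and Q adjacent: 2·10! = 7257600.
So not adjacent: 39916800 − 7257600 = 32659200, probability 32659200/39916800 = 9/11.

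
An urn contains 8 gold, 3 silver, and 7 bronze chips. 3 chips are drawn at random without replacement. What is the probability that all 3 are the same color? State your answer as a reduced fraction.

23/204

There are C(18,3) = 816 ways to draw 3 chips.
All same color: C(8,3) + C(3,3) + C(7,3) = 56 + 1 + 35 = 92.
Probability = 92/816 = 23/204.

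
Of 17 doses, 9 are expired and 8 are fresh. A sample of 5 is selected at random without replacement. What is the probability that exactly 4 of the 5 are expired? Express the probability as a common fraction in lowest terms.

36/221

There are C(17,5) = 6188 ways to choose 5 from 17.
Selections with exactly 4 expired: choose 4 of the 9 expired and 1 of the 8 fresh, C(9,4)·C(8,1) = 126·8 = 1008.
Probability = 1008/6188 = 36/221.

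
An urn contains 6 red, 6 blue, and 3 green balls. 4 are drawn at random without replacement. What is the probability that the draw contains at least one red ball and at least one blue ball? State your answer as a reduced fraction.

53/65

There are C(15,4) = 1365 possible draws.
By inclusion-exclusion on the complements, draws missing all red or all blue: C(9,4) + C(9,4) − C(3,4) = 126 + 126 − 0 = 252.
So draws with at least one of each: 1365 − 252 = 1113, probability 1113/1365 = 53/65.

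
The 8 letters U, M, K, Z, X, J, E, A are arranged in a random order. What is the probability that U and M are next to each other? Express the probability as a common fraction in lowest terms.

1/4

There are 8! = 40320 arrangements.
Treat U and M as a block: 7! arrangements of the blocks × 2 orders within the block = 2·5040 = 10080.
Probability = 10080/40320 = 1/4.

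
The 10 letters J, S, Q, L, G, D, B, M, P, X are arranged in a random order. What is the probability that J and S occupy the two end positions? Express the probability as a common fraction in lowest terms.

1/45

There are 10! = 3628800 arrangements.
Place J and S at the ends in 2 ways, arrange the remaining 8 in 8! = 40320 ways: 2·40320 = 80640.
Probability = 80640/3628800 = 1/45.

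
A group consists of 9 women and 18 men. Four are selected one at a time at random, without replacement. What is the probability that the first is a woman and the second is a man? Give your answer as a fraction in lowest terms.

3/13

Multiply the conditional probabilities at each draw: 9/27 · 18/26 = 162/702 = 3/13.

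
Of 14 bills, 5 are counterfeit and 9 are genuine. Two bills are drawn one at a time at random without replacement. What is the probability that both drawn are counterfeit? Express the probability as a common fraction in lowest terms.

Multiply the conditional probabilities at each draw: 5/14 · 4/13 = 20/182 = 10/91.

10/91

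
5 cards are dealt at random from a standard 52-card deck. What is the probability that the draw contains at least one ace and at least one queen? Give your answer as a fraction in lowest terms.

There are C(52,5) = 2598960 possible draws.
By inclusion-exclusion on the complements, draws missing all aces or all queens: C(48,5) + C(48,5) − C(44,5) = 1712304 + 1712304 − 1086008 = 2338600.
So draws with at least one of each: 2598960 − 2338600 = 260360, probability 260360/2598960 = 6509/64974.

6509/64974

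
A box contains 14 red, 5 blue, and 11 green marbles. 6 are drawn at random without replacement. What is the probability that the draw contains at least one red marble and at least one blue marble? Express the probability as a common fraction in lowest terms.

There are C(30,6) = 593775 possible draws.
By inclusion-exclusion on the complements, draws missing all red or all blue: C(16,6) + C(25,6) − C(11,6) = 8008 + 177100 − 462 = 184646.
So draws with at least one of each: 593775 − 184646 = 409129, probability 409129/593775 = 58447/84825.

58447/84825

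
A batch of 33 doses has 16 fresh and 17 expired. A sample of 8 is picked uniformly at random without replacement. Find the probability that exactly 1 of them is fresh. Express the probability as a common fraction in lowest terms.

544/24273

Total number of selections: C(33,8) = 13884156.
Selections with exactly 1 fresh: choose 1 of the 16 fresh and 7 of the 17 expired, C(16,1)·C(17,7) = 16·19448 = 311168.
Probability = 311168/13884156 = 544/24273.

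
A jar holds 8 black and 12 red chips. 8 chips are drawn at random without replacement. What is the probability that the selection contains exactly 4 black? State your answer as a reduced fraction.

There are C(20,8) = 125970 ways to choose 8 from 20.
Selections with exactly 4 black: choose 4 of the 8 black and 4 of the 12 red, C(8,4)·C(12,4) = 70·495 = 34650.
Probability = 34650/125970 = 1155/4199.

1155/4199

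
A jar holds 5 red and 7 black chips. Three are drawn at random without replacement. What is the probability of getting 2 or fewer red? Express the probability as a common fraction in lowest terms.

21/22

Total selections: C(12,3) = 220.
The complement is exactly 3 red: C(5,3)·C(7,0) = 10.
Probability = 1 − 10/220 = 210/220 = 21/22.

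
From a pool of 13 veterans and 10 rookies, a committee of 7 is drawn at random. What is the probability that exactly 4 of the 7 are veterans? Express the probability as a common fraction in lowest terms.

2600/7429

Total number of selections: C(23,7) = 245157.
Selections with exactly 4 veterans: choose 4 of the 13 veterans and 3 of the 10 rookies, C(13,4)·C(10,3) = 715·120 = 85800.
Probability = 85800/245157 = 2600/7429.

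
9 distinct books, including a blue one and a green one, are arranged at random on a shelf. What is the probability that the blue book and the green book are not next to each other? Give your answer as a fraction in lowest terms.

There are 9! = 362880 arrangements.
Arrangements with the blue book and the green book adjacent: 2·8! = 80640.
So not adjacent: 362880 − 80640 = 282240, probability 282240/362880 = 7/9.

7/9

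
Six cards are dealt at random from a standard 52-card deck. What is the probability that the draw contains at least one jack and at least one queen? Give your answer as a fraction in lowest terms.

718637/5089630

There are C(52,6) = 20358520 possible draws.
By inclusion-exclusion on the complements, draws missing all jacks or all queens: C(48,6) + C(48,6) − C(44,6) = 12271512 + 12271512 − 7059052 = 17483972.
So draws with at least one of each: 20358520 − 17483972 = 2874548, probability 2874548/20358520 = 718637/5089630.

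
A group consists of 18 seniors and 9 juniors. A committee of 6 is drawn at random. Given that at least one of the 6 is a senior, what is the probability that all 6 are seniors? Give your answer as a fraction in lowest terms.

Work in counts. Selections with at least one senior: C(27,6) − C(9,6) = 296010 − 84 = 295926.
Of those, selections where all 6 are seniors: C(18,6) = 18564.
Conditional probability = 18564/295926 = 3094/49321.

3094/49321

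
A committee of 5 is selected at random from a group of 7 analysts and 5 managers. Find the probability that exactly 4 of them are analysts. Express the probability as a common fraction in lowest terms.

175/792

The sample space is all 5-subsets of the 12: C(12,5) = 792.
Selections with exactly 4 analysts: choose 4 of the 7 analysts and 1 of the 5 managers, C(7,4)·C(5,1) = 35·5 = 175.
Probability = 175/792.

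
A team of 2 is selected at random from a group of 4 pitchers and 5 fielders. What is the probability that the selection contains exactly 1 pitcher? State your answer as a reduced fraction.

There are C(9,2) = 36 ways to choose 2 from 9.
Selections with exactly 1 pitcher: choose 1 of the 4 pitchers and 1 of the 5 fielders, C(4,1)·C(5,1) = 4·5 = 20.
Probability = 20/36 = 5/9.

5/9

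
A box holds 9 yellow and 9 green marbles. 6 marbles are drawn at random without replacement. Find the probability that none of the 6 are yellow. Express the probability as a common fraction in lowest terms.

There are C(18,6) = 18564 possible selections.
Selections with no yellow (all green): C(9,6) = 84.
Probability = 84/18564 = 1/221.

1/221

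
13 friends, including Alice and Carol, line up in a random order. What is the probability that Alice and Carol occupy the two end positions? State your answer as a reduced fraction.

1/78

There are 13! = 6227020800 arrangements.
Place Alice and Carol at the ends in 2 ways, arrange the remaining 11 in 11! = 39916800 ways: 2·39916800 = 79833600.
Probability = 79833600/6227020800 = 1/78.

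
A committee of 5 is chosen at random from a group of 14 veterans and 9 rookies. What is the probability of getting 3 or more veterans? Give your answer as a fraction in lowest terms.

Total selections: C(23,5) = 33649.
Favorable selections (3 or more veterans): C(14,3)·C(9,2) + C(14,4)·C(9,1) + C(14,5)·C(9,0) = 13104 + 9009 + 2002 = 24115.
Probability = 24115/33649 = 3445/4807.

3445/4807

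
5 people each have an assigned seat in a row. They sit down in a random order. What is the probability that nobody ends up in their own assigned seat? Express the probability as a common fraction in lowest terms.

11/30

There are 5! = 120 seatings.
By inclusion-exclusion, seatings with no fixed points: C(5,0)·5! − C(5,1)·4! + C(5,2)·3! − C(5,3)·2! + C(5,4)·1! − C(5,5)·0! = 44.
Probability = 44/120 = 11/30.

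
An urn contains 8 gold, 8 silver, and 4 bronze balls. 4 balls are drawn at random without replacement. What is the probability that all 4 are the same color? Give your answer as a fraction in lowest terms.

47/1615

There are C(20,4) = 4845 ways to draw 4 balls.
All same color: C(8,4) + C(8,4) + C(4,4) = 70 + 70 + 1 = 141.
Probability = 141/4845 = 47/1615.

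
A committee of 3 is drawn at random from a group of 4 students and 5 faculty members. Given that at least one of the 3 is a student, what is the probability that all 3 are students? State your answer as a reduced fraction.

2/37

Work in counts. Selections with at least one student: C(9,3) − C(5,3) = 84 − 10 = 74.
Of those, selections where all 3 are students: C(4,3) = 4.
Conditional probability = 4/74 = 2/37.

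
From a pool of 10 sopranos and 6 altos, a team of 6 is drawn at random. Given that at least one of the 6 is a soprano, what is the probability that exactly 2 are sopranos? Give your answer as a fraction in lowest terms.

Work in counts. Selections with at least one soprano: C(16,6) − C(6,6) = 8008 − 1 = 8007.
Of those, selections where exactly 2 are sopranos: C(10,2)·C(6,4) = 45·15 = 675.
Conditional probability = 675/8007 = 225/2669.

225/2669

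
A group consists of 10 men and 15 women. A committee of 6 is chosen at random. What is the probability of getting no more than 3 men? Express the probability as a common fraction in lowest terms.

There are C(25,6) = 177100 ways to choose the 6.
Favorable selections (no more than 3 men): C(10,0)·C(15,6) + C(10,1)·C(15,5) + C(10,2)·C(15,4) + C(10,3)·C(15,3) = 5005 + 30030 + 61425 + 54600 = 151060.
Probability = 151060/177100 = 1079/1265.

1079/1265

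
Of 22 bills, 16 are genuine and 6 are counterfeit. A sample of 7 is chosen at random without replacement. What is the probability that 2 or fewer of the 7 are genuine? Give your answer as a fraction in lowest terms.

46/10659

There are C(22,7) = 170544 ways to choose the 7.
Favorable selections (2 or fewer genuine): C(16,1)·C(6,6) + C(16,2)·C(6,5) = 16 + 720 = 736.
Probability = 736/170544 = 46/10659.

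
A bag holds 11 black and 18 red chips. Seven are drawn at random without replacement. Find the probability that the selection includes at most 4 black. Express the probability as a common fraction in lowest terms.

123454/130065

There are C(29,7) = 1560780 ways to choose the 7.
Count the complement (more than 4 black): C(11,5)·C(18,2) + C(11,6)·C(18,1) + C(11,7)·C(18,0) = 70686 + 8316 + 330 = 79332.
Probability = 1 − 79332/1560780 = 1481448/1560780 = 123454/130065.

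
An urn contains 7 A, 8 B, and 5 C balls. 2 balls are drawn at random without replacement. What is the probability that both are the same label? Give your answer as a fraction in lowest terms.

59/190

There are C(20,2) = 190 ways to draw 2 balls.
All same label: C(7,2) + C(8,2) + C(5,2) = 21 + 28 + 10 = 59.
Probability = 59/190.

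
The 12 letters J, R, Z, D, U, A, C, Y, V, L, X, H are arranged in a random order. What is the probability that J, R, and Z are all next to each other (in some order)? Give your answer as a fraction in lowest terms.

There are 12! = 479001600 arrangements.
Treat the three as one block: 10! placements × 3! orders within the block = 3628800·6 = 21772800.
Probability = 21772800/479001600 = 1/22.

1/22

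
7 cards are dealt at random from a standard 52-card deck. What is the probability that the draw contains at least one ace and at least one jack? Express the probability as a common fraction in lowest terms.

There are C(52,7) = 133784560 possible draws.
By inclusion-exclusion on the complements, draws missing all aces or all jacks: C(48,7) + C(48,7) − C(44,7) = 73629072 + 73629072 − 38320568 = 108937576.
So draws with at least one of each: 133784560 − 108937576 = 24846984, probability 24846984/133784560 = 3105873/16723070.

3105873/16723070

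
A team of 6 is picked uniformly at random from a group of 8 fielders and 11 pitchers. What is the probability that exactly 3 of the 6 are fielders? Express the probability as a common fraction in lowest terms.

There are C(19,6) = 27132 ways to choose 6 from 19.
Selections with exactly 3 fielders: choose 3 of the 8 fielders and 3 of the 11 pitchers, C(8,3)·C(11,3) = 56·165 = 9240.
Probability = 9240/27132 = 110/323.

110/323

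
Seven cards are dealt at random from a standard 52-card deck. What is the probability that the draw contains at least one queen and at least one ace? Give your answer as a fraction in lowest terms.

There are C(52,7) = 133784560 possible draws.
By inclusion-exclusion on the complements, draws missing all queens or all aces: C(48,7) + C(48,7) − C(44,7) = 73629072 + 73629072 − 38320568 = 108937576.
So draws with at least one of each: 133784560 − 108937576 = 24846984, probability 24846984/133784560 = 3105873/16723070.

3105873/16723070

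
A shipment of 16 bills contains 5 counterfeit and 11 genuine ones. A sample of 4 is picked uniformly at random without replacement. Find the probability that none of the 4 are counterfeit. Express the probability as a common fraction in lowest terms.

There are C(16,4) = 1820 possible selections.
Selections with no counterfeit (all genuine): C(11,4) = 330.
Probability = 330/1820 = 33/182.

33/182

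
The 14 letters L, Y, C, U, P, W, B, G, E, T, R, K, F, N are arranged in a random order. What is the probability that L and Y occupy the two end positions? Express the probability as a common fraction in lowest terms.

1/91

There are 14! = 87178291200 arrangements.
Place L and Y at the ends in 2 ways, arrange the remaining 12 in 12! = 479001600 ways: 2·479001600 = 958003200.
Probability = 958003200/87178291200 = 1/91.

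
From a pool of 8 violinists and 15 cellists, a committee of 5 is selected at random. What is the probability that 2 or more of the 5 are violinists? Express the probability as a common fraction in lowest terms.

2818/4807

There are C(23,5) = 33649 ways to choose the 5.
Favorable selections (2 or more violinists): C(8,2)·C(15,3) + C(8,3)·C(15,2) + C(8,4)·C(15,1) + C(8,5)·C(15,0) = 12740 + 5880 + 1050 + 56 = 19726.
Probability = 19726/33649 = 2818/4807.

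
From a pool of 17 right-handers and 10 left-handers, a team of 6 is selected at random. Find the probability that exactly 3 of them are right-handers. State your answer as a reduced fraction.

The sample space is all 6-subsets of the 27: C(27,6) = 296010.
Selections with exactly 3 right-handers: choose 3 of the 17 right-handers and 3 of the 10 left-handers, C(17,3)·C(10,3) = 680·120 = 81600.
Probability = 81600/296010 = 2720/9867.

2720/9867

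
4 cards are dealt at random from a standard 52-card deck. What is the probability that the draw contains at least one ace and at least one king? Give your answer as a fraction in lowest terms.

There are C(52,4) = 270725 possible draws.
By inclusion-exclusion on the complements, draws missing all aces or all kings: C(48,4) + C(48,4) − C(44,4) = 194580 + 194580 − 135751 = 253409.
So draws with at least one of each: 270725 − 253409 = 17316, probability 17316/270725 = 1332/20825.

1332/20825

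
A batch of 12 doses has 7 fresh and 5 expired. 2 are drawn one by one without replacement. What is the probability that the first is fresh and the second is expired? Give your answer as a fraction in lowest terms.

35/132

Multiply the conditional probabilities at each draw: 7/12 · 5/11 = 35/132.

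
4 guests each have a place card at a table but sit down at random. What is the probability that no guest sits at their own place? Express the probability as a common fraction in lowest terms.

3/8

There are 4! = 24 seatings.
By inclusion-exclusion, seatings with no fixed points: C(4,0)·4! − C(4,1)·3! + C(4,2)·2! − C(4,3)·1! + C(4,4)·0! = 9.
Probability = 9/24 = 3/8.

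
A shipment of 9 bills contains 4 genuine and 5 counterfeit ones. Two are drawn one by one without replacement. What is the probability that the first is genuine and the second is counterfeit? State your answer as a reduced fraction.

Multiply the conditional probabilities at each draw: 4/9 · 5/8 = 20/72 = 5/18.

5/18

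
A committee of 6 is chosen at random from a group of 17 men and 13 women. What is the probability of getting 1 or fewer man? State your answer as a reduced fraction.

Total selections: C(30,6) = 593775.
Favorable selections (1 or fewer man): C(17,0)·C(13,6) + C(17,1)·C(13,5) = 1716 + 21879 = 23595.
Probability = 23595/593775 = 121/3045.

121/3045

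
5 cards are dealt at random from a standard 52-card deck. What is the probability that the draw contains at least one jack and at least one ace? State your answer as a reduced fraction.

6509/64974

There are C(52,5) = 2598960 possible draws.
By inclusion-exclusion on the complements, draws missing all jacks or all aces: C(48,5) + C(48,5) − C(44,5) = 1712304 + 1712304 − 1086008 = 2338600.
So draws with at least one of each: 2598960 − 2338600 = 260360, probability 260360/2598960 = 6509/64974.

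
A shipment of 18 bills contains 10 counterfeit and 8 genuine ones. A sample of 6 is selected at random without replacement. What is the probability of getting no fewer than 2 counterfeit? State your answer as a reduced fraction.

There are C(18,6) = 18564 ways to choose the 6.
Count the complement (fewer than 2 counterfeit): C(10,0)·C(8,6) + C(10,1)·C(8,5) = 28 + 560 = 588.
Probability = 1 − 588/18564 = 17976/18564 = 214/221.

214/221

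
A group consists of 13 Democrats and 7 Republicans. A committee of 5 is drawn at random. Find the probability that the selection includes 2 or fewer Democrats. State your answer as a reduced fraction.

There are C(20,5) = 15504 ways to choose the 5.
Favorable selections (2 or fewer Democrats): C(13,0)·C(7,5) + C(13,1)·C(7,4) + C(13,2)·C(7,3) = 21 + 455 + 2730 = 3206.
Probability = 3206/15504 = 1603/7752.

1603/7752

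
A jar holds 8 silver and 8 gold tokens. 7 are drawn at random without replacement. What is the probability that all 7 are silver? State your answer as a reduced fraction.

1/1430

There are C(16,7) = 11440 possible selections.
Selections with all silver: C(8,7) = 8.
Probability = 8/11440 = 1/1430.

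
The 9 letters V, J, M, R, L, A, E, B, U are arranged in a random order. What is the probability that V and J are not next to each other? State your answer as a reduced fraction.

There are 9! = 362880 arrangements.
Arrangements with V and J adjacent: 2·8! = 80640.
So not adjacent: 362880 − 80640 = 282240, probability 282240/362880 = 7/9.

7/9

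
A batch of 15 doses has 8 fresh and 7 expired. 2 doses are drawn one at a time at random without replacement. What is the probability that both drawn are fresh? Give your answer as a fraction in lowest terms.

4/15

Multiply the conditional probabilities at each draw: 8/15 · 7/14 = 56/210 = 4/15.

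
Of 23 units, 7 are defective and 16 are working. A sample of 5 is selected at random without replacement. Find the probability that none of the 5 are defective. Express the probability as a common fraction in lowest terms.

624/4807

There are C(23,5) = 33649 possible selections.
Selections with no defective (all working): C(16,5) = 4368.
Probability = 4368/33649 = 624/4807.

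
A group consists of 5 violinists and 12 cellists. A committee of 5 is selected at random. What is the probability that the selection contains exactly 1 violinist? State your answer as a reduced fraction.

2475/6188

The sample space is all 5-subsets of the 17: C(17,5) = 6188.
Selections with exactly 1 violinist: choose 1 of the 5 violinists and 4 of the 12 cellists, C(5,1)·C(12,4) = 5·495 = 2475.
Probability = 2475/6188.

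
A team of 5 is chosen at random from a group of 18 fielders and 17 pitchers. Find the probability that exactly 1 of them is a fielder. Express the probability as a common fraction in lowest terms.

Total number of selections: C(35,5) = 324632.
Selections with exactly 1 fielder: choose 1 of the 18 fielders and 4 of the 17 pitchers, C(18,1)·C(17,4) = 18·2380 = 42840.
Probability = 42840/324632 = 45/341.

45/341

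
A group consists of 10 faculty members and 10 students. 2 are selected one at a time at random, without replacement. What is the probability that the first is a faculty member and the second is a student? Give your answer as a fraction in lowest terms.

5/19

Multiply the conditional probabilities at each draw: 10/20 · 10/19 = 100/380 = 5/19.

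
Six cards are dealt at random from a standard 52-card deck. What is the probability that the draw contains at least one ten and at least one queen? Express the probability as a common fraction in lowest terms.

There are C(52,6) = 20358520 possible draws.
By inclusion-exclusion on the complements, draws missing all tens or all queens: C(48,6) + C(48,6) − C(44,6) = 12271512 + 12271512 − 7059052 = 17483972.
So draws with at least one of each: 20358520 − 17483972 = 2874548, probability 2874548/20358520 = 718637/5089630.

718637/5089630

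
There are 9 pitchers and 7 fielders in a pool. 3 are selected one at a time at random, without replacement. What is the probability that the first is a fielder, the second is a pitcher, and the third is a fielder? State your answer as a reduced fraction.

Multiply the conditional probabilities at each draw: 7/16 · 9/15 · 6/14 = 378/3360 = 9/80.

9/80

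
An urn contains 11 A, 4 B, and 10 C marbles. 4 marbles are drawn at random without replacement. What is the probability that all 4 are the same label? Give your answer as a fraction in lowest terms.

There are C(25,4) = 12650 ways to draw 4 marbles.
All same label: C(11,4) + C(4,4) + C(10,4) = 330 + 1 + 210 = 541.
Probability = 541/12650.

541/12650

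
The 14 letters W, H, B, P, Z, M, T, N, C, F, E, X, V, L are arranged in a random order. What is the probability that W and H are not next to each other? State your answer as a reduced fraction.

6/7

There are 14! = 87178291200 arrangements.
Arrangements with W and H adjacent: 2·13! = 12454041600.
So not adjacent: 87178291200 − 12454041600 = 74724249600, probability 74724249600/87178291200 = 6/7.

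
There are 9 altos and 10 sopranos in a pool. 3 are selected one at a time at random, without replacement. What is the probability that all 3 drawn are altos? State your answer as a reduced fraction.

Multiply the conditional probabilities at each draw: 9/19 · 8/18 · 7/17 = 504/5814 = 28/323.

28/323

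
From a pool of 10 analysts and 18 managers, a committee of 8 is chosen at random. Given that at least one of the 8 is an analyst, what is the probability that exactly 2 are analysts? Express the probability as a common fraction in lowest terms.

Work in counts. Selections with at least one analyst: C(28,8) − C(18,8) = 3108105 − 43758 = 3064347.
Of those, selections where exactly 2 are analysts: C(10,2)·C(18,6) = 45·18564 = 835380.
Conditional probability = 835380/3064347 = 7140/26191.

7140/26191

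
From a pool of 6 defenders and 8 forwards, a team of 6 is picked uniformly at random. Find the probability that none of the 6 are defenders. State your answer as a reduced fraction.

4/429

There are C(14,6) = 3003 possible selections.
Selections with no defenders (all forwards): C(8,6) = 28.
Probability = 28/3003 = 4/429.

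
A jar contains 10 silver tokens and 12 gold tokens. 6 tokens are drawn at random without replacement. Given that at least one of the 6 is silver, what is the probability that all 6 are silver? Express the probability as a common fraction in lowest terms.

10/3509

Work in counts. Selections with at least one silver: C(22,6) − C(12,6) = 74613 − 924 = 73689.
Of those, selections where all 6 are silver: C(10,6) = 210.
Conditional probability = 210/73689 = 10/3509.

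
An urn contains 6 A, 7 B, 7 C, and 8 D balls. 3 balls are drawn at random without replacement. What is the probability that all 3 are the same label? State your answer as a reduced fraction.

There are C(28,3) = 3276 ways to draw 3 balls.
All same label: C(6,3) + C(7,3) + C(7,3) + C(8,3) = 20 + 35 + 35 + 56 = 146.
Probability = 146/3276 = 73/1638.

73/1638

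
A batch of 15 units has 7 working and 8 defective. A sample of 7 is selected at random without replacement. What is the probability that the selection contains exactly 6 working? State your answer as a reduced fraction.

56/6435

There are C(15,7) = 6435 ways to choose 7 from 15.
Selections with exactly 6 working: choose 6 of the 7 working and 1 of the 8 defective, C(7,6)·C(8,1) = 7·8 = 56.
Probability = 56/6435.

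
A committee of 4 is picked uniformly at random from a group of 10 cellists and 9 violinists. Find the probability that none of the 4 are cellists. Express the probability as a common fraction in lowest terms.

21/646

There are C(19,4) = 3876 possible selections.
Selections with no cellists (all violinists): C(9,4) = 126.
Probability = 126/3876 = 21/646.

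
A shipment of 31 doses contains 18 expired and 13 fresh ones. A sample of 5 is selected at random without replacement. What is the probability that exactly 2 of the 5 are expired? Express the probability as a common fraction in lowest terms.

The sample space is all 5-subsets of the 31: C(31,5) = 169911.
Selections with exactly 2 expired: choose 2 of the 18 expired and 3 of the 13 fresh, C(18,2)·C(13,3) = 153·286 = 43758.
Probability = 43758/169911 = 4862/18879.

4862/18879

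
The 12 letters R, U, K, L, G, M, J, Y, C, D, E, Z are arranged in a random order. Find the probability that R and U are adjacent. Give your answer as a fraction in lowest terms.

There are 12! = 479001600 arrangements.
Treat R and U as a block: 11! arrangements of the blocks × 2 orders within the block = 2·39916800 = 79833600.
Probability = 79833600/479001600 = 1/6.

1/6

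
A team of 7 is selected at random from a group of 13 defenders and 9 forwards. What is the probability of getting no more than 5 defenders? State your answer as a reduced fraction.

Total selections: C(22,7) = 170544.
Favorable selections (no more than 5 defenders): C(13,0)·C(9,7) + C(13,1)·C(9,6) + C(13,2)·C(9,5) + C(13,3)·C(9,4) + C(13,4)·C(9,3) + C(13,5)·C(9,2) = 36 + 1092 + 9828 + 36036 + 60060 + 46332 = 153384.
Probability = 153384/170544 = 581/646.

581/646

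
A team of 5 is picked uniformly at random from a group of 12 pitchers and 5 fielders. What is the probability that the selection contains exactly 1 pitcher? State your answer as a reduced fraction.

Total number of selections: C(17,5) = 6188.
Selections with exactly 1 pitcher: choose 1 of the 12 pitchers and 4 of the 5 fielders, C(12,1)·C(5,4) = 12·5 = 60.
Probability = 60/6188 = 15/1547.

15/1547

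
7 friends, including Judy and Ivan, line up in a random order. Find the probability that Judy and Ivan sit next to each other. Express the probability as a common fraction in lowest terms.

2/7

There are 7! = 5040 arrangements.
Treat Judy and Ivan as a block: 6! arrangements of the blocks × 2 orders within the block = 2·720 = 1440.
Probability = 1440/5040 = 2/7.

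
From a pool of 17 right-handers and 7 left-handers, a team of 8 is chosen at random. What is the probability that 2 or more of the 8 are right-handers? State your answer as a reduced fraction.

There are C(24,8) = 735471 ways to choose the 8.
The complement is exactly 1 right-handers: C(17,1)·C(7,7) = 17.
Probability = 1 − 17/735471 = 735454/735471 = 43262/43263.

43262/43263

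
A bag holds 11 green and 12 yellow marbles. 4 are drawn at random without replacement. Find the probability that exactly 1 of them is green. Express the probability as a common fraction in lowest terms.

44/161

The sample space is all 4-subsets of the 23: C(23,4) = 8855.
Selections with exactly 1 green: choose 1 of the 11 green and 3 of the 12 yellow, C(11,1)·C(12,3) = 11·220 = 2420.
Probability = 2420/8855 = 44/161.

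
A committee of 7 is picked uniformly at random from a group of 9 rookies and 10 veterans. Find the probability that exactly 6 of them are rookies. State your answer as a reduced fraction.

70/4199

There are C(19,7) = 50388 ways to choose 7 from 19.
Selections with exactly 6 rookies: choose 6 of the 9 rookies and 1 of the 10 veterans, C(9,6)·C(10,1) = 84·10 = 840.
Probability = 840/50388 = 70/4199.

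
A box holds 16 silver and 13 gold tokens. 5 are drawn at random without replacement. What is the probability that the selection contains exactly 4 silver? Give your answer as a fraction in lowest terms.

52/261

Total number of selections: C(29,5) = 118755.
Selections with exactly 4 silver: choose 4 of the 16 silver and 1 of the 13 gold, C(16,4)·C(13,1) = 1820·13 = 23660.
Probability = 23660/118755 = 52/261.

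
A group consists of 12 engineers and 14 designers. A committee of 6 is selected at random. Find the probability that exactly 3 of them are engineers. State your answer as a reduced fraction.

Total number of selections: C(26,6) = 230230.
Selections with exactly 3 engineers: choose 3 of the 12 engineers and 3 of the 14 designers, C(12,3)·C(14,3) = 220·364 = 80080.
Probability = 80080/230230 = 8/23.

8/23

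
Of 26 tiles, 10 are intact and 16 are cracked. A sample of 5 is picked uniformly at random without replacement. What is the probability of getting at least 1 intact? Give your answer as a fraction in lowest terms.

1181/1265

Total selections: C(26,5) = 65780.
Favorable selections (at least 1 intact): C(10,1)·C(16,4) + C(10,2)·C(16,3) + C(10,3)·C(16,2) + C(10,4)·C(16,1) + C(10,5)·C(16,0) = 18200 + 25200 + 14400 + 3360 + 252 = 61412.
Probability = 61412/65780 = 1181/1265.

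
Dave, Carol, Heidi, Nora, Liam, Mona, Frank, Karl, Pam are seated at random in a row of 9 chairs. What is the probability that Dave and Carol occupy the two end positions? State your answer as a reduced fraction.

1/36

There are 9! = 362880 arrangements.
Place Dave and Carol at the ends in 2 ways, arrange the remaining 7 in 7! = 5040 ways: 2·5040 = 10080.
Probability = 10080/362880 = 1/36.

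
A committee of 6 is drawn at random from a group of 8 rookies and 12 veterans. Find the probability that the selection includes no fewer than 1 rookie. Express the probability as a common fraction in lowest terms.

Total selections: C(20,6) = 38760.
The complement is all 6 are veterans: C(12,6) = 924.
Probability = 1 − 924/38760 = 37836/38760 = 3153/3230.

3153/3230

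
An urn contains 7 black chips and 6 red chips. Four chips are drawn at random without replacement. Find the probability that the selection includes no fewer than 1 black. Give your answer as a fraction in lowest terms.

There are C(13,4) = 715 ways to choose the 4.
The complement is all 4 are red: C(6,4) = 15.
Probability = 1 − 15/715 = 700/715 = 140/143.

140/143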